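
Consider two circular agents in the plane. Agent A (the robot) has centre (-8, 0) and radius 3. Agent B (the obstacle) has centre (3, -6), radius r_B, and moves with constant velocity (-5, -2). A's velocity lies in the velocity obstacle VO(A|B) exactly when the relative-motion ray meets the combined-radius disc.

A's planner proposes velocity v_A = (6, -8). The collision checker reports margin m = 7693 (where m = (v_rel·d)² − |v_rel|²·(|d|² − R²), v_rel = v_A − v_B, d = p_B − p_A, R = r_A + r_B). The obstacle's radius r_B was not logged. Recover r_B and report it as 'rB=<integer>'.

m = 7693
d = (11, -6);  v_rel = (11, -6),  |v_rel|² = 157
v_rel×d = (11)·(-6) − (-6)·(11) = 0
since m = R²·157 − 0²:  R² = (0 + 7693) / 157 = 49
R = √49 = 7  ⇒  r_B = 7 − 3 = 4

rB=4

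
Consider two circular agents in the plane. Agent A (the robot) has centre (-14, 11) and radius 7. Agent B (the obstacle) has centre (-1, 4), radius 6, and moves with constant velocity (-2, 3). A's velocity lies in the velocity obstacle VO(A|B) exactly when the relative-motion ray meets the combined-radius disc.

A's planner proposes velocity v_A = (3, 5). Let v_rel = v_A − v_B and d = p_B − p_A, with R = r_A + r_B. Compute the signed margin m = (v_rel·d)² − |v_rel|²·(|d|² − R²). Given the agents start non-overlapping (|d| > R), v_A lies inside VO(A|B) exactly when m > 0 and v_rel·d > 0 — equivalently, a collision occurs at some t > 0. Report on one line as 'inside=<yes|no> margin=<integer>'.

d = (13, -7),  |d|² = 218;  R = 7+6 = 13,  c = 218−13² = 49
v_rel = (5, 2),  |v_rel|² = 29;  v_rel·d = (5)·(13) + (2)·(-7) = 51
29·t² − 102·t + 49 = 0  ⇒  m = 51² − 29·49 = 1180
m = 1180 > 0,  v_rel·d = 51 > 0  ⇒  inside

inside=yes margin=1180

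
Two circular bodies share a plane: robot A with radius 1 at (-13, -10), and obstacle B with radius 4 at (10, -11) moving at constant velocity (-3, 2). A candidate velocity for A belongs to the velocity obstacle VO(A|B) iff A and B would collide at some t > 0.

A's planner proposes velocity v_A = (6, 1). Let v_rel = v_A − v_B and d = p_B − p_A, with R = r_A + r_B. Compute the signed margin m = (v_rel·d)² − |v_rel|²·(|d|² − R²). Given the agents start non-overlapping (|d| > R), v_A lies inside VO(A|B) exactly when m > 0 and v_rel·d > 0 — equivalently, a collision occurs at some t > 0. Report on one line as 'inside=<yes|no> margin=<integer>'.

d = (23, -1),  |d|² = 530;  R = 1+4 = 5,  c = 530−5² = 505
v_rel = (9, -1),  |v_rel|² = 82;  v_rel·d = (9)·(23) + (-1)·(-1) = 208
82·t² − 416·t + 505 = 0  ⇒  m = 208² − 82·505 = 1854
m = 1854 > 0,  v_rel·d = 208 > 0  ⇒  inside

inside=yes margin=1854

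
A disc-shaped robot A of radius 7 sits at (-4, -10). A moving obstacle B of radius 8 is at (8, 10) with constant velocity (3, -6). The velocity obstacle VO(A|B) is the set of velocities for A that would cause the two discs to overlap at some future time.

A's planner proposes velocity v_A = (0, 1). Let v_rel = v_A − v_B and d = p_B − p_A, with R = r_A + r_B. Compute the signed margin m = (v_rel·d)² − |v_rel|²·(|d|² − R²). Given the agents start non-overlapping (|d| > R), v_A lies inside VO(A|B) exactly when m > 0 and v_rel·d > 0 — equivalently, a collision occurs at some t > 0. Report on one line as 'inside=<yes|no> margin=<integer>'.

d = (12, 20),  |d|² = 544;  R = 7+8 = 15,  c = 544−15² = 319
v_rel = (-3, 7),  |v_rel|² = 58;  v_rel·d = (-3)·(12) + (7)·(20) = 104
58·t² − 208·t + 319 = 0  ⇒  m = 104² − 58·319 = -7686
m = -7686 < 0,  v_rel·d = 104 > 0  ⇒  outside

inside=no margin=-7686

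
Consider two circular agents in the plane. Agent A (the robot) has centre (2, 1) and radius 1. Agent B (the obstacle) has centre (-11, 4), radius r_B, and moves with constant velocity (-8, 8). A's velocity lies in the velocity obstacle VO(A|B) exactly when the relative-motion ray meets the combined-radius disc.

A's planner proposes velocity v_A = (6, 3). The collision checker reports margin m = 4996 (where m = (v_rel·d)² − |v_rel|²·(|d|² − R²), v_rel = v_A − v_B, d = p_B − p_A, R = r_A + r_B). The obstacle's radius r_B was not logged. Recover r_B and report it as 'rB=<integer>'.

m = 4996
d = (-13, 3);  v_rel = (14, -5),  |v_rel|² = 221
v_rel×d = (14)·(3) − (-5)·(-13) = -23
since m = R²·221 − (-23)²:  R² = (529 + 4996) / 221 = 25
R = √25 = 5  ⇒  r_B = 5 − 1 = 4

rB=4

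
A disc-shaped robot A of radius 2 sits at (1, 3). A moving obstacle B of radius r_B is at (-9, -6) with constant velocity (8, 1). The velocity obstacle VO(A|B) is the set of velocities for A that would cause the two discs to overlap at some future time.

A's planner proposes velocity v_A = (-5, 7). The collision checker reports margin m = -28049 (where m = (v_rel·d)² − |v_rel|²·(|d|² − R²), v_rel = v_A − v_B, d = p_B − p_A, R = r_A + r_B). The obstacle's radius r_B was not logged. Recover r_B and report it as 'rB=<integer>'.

m = -28049
d = (-10, -9);  v_rel = (-13, 6),  |v_rel|² = 205
v_rel×d = (-13)·(-9) − (6)·(-10) = 177
since m = R²·205 − 177²:  R² = (31329 + -28049) / 205 = 16
R = √16 = 4  ⇒  r_B = 4 − 2 = 2

rB=2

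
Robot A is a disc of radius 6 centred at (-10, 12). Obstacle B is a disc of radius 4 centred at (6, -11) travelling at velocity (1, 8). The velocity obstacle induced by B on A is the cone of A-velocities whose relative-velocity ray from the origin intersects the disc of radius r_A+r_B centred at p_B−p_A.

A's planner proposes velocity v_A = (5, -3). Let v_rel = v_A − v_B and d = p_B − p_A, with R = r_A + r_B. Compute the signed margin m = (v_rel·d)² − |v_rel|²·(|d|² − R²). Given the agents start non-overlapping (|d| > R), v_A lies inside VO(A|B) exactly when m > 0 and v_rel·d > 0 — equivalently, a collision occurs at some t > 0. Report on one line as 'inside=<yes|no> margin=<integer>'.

d = (16, -23),  |d|² = 785;  R = 6+4 = 10,  c = 785−10² = 685
v_rel = (4, -11),  |v_rel|² = 137;  v_rel·d = (4)·(16) + (-11)·(-23) = 317
137·t² − 634·t + 685 = 0  ⇒  m = 317² − 137·685 = 6644
m = 6644 > 0,  v_rel·d = 317 > 0  ⇒  inside

inside=yes margin=6644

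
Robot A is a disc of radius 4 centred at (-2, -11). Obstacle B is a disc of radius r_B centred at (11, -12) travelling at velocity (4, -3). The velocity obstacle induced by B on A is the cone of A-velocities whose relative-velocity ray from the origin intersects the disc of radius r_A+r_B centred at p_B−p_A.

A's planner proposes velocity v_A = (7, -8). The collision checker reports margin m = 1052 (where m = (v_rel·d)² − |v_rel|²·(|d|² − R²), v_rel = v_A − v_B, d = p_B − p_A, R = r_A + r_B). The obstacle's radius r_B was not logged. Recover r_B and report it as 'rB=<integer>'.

m = 1052
d = (13, -1);  v_rel = (3, -5),  |v_rel|² = 34
v_rel×d = (3)·(-1) − (-5)·(13) = 62
since m = R²·34 − 62²:  R² = (3844 + 1052) / 34 = 144
R = √144 = 12  ⇒  r_B = 12 − 4 = 8

rB=8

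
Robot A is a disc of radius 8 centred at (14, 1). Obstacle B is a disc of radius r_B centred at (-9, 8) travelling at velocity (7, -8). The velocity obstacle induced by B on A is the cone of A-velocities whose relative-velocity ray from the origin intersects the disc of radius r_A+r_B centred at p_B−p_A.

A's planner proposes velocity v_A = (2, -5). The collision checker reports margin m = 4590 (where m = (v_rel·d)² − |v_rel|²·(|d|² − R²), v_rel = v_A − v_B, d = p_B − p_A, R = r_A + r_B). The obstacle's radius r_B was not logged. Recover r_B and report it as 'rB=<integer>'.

m = 4590
d = (-23, 7);  v_rel = (-5, 3),  |v_rel|² = 34
v_rel×d = (-5)·(7) − (3)·(-23) = 34
since m = R²·34 − 34²:  R² = (1156 + 4590) / 34 = 169
R = √169 = 13  ⇒  r_B = 13 − 8 = 5

rB=5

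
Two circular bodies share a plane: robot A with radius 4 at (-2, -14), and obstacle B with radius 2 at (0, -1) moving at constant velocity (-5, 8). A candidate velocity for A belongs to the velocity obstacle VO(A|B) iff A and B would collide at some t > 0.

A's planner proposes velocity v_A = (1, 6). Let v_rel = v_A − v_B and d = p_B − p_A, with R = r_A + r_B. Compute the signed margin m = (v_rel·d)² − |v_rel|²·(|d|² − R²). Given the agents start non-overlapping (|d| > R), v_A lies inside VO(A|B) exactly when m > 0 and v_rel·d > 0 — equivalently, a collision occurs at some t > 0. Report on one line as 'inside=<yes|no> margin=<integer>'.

d = (2, 13),  |d|² = 173;  R = 4+2 = 6,  c = 173−6² = 137
v_rel = (6, -2),  |v_rel|² = 40;  v_rel·d = (6)·(2) + (-2)·(13) = -14
40·t² + 28·t + 137 = 0  ⇒  m = (-14)² − 40·137 = -5284
m = -5284 < 0,  v_rel·d = -14 < 0  ⇒  outside

inside=no margin=-5284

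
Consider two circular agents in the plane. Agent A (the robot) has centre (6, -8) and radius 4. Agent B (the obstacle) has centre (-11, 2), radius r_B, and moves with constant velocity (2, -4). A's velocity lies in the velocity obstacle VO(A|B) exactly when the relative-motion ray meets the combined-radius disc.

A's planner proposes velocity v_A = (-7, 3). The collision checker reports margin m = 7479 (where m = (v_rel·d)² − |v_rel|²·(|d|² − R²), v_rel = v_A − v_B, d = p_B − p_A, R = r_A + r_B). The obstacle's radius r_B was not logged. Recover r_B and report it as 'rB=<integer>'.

m = 7479
d = (-17, 10);  v_rel = (-9, 7),  |v_rel|² = 130
v_rel×d = (-9)·(10) − (7)·(-17) = 29
since m = R²·130 − 29²:  R² = (841 + 7479) / 130 = 64
R = √64 = 8  ⇒  r_B = 8 − 4 = 4

rB=4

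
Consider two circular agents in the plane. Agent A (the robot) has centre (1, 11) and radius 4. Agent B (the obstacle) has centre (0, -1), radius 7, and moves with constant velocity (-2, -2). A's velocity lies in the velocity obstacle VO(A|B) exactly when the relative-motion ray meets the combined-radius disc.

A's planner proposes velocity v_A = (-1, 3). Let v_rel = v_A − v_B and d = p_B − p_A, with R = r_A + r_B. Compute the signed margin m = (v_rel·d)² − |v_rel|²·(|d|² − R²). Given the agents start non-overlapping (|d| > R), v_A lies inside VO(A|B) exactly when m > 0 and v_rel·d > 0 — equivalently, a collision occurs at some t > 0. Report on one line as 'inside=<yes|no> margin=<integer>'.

d = (-1, -12),  |d|² = 145;  R = 4+7 = 11,  c = 145−11² = 24
v_rel = (1, 5),  |v_rel|² = 26;  v_rel·d = (1)·(-1) + (5)·(-12) = -61
26·t² + 122·t + 24 = 0  ⇒  m = (-61)² − 26·24 = 3097
m = 3097 > 0,  v_rel·d = -61 < 0  ⇒  outside

inside=no margin=3097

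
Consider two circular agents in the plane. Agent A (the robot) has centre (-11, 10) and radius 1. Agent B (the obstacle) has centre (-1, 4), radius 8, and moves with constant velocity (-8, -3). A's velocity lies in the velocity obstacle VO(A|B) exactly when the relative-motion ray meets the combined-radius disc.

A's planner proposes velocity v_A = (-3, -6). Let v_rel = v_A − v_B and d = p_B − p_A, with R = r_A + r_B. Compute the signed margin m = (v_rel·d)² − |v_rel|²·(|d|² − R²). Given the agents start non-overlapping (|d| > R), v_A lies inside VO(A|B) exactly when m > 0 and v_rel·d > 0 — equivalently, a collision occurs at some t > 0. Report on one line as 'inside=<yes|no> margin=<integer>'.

d = (10, -6),  |d|² = 136;  R = 1+8 = 9,  c = 136−9² = 55
v_rel = (5, -3),  |v_rel|² = 34;  v_rel·d = (5)·(10) + (-3)·(-6) = 68
34·t² − 136·t + 55 = 0  ⇒  m = 68² − 34·55 = 2754
m = 2754 > 0,  v_rel·d = 68 > 0  ⇒  inside

inside=yes margin=2754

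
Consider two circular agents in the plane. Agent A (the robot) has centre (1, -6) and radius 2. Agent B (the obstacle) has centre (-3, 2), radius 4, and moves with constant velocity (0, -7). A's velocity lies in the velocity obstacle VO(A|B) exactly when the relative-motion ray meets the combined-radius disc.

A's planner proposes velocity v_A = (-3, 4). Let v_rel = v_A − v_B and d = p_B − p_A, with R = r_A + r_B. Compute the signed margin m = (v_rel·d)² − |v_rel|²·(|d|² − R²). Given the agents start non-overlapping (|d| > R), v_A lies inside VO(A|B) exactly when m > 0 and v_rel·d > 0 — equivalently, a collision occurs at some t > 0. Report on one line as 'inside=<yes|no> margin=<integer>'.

d = (-4, 8),  |d|² = 80;  R = 2+4 = 6,  c = 80−6² = 44
v_rel = (-3, 11),  |v_rel|² = 130;  v_rel·d = (-3)·(-4) + (11)·(8) = 100
130·t² − 200·t + 44 = 0  ⇒  m = 100² − 130·44 = 4280
m = 4280 > 0,  v_rel·d = 100 > 0  ⇒  inside

inside=yes margin=4280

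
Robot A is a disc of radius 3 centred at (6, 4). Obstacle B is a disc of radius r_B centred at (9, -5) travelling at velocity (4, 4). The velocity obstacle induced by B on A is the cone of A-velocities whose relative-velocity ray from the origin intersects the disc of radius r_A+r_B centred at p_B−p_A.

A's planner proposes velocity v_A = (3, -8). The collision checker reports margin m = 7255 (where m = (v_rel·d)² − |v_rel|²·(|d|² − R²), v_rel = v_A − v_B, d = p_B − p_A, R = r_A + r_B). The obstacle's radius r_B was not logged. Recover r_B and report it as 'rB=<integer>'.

m = 7255
d = (3, -9);  v_rel = (-1, -12),  |v_rel|² = 145
v_rel×d = (-1)·(-9) − (-12)·(3) = 45
since m = R²·145 − 45²:  R² = (2025 + 7255) / 145 = 64
R = √64 = 8  ⇒  r_B = 8 − 3 = 5

rB=5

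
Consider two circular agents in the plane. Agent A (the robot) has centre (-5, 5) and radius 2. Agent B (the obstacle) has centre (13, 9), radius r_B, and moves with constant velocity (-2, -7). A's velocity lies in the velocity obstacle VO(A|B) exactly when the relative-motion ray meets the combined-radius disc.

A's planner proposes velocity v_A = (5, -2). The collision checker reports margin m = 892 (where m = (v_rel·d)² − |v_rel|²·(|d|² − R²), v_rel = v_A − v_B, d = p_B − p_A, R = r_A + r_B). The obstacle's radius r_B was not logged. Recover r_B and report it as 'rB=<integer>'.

m = 892
d = (18, 4);  v_rel = (7, 5),  |v_rel|² = 74
v_rel×d = (7)·(4) − (5)·(18) = -62
since m = R²·74 − (-62)²:  R² = (3844 + 892) / 74 = 64
R = √64 = 8  ⇒  r_B = 8 − 2 = 6

rB=6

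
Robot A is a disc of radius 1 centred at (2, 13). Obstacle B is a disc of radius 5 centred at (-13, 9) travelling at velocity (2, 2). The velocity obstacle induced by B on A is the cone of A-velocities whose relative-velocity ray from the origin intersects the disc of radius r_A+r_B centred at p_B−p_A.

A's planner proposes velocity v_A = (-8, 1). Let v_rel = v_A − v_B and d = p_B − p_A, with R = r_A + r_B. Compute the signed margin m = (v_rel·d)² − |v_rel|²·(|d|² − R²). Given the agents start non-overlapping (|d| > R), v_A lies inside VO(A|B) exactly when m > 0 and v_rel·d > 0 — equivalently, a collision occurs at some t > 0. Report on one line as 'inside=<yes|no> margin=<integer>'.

d = (-15, -4),  |d|² = 241;  R = 1+5 = 6,  c = 241−6² = 205
v_rel = (-10, -1),  |v_rel|² = 101;  v_rel·d = (-10)·(-15) + (-1)·(-4) = 154
101·t² − 308·t + 205 = 0  ⇒  m = 154² − 101·205 = 3011
m = 3011 > 0,  v_rel·d = 154 > 0  ⇒  inside

inside=yes margin=3011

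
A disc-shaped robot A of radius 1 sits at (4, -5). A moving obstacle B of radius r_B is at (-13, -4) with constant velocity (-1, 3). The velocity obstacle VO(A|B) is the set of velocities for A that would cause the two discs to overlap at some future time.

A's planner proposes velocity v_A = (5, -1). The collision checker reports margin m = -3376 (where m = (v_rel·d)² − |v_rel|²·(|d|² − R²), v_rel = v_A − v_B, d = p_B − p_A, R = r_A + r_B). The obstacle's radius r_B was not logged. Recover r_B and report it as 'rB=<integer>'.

m = -3376
d = (-17, 1);  v_rel = (6, -4),  |v_rel|² = 52
v_rel×d = (6)·(1) − (-4)·(-17) = -62
since m = R²·52 − (-62)²:  R² = (3844 + -3376) / 52 = 9
R = √9 = 3  ⇒  r_B = 3 − 1 = 2

rB=2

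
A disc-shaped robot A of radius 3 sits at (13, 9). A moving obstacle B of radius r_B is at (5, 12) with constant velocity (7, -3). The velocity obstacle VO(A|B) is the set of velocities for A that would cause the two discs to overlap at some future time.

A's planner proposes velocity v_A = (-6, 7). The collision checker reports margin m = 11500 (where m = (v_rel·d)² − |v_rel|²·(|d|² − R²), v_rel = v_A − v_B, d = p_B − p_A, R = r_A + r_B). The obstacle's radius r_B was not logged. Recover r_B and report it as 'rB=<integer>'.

m = 11500
d = (-8, 3);  v_rel = (-13, 10),  |v_rel|² = 269
v_rel×d = (-13)·(3) − (10)·(-8) = 41
since m = R²·269 − 41²:  R² = (1681 + 11500) / 269 = 49
R = √49 = 7  ⇒  r_B = 7 − 3 = 4

rB=4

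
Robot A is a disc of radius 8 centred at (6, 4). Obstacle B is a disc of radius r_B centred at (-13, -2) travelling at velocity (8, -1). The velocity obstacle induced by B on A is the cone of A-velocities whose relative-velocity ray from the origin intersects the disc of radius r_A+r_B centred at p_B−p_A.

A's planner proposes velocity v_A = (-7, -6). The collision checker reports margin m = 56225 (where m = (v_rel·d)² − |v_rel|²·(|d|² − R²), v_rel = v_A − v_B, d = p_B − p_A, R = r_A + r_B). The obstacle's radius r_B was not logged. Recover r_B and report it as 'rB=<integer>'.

m = 56225
d = (-19, -6);  v_rel = (-15, -5),  |v_rel|² = 250
v_rel×d = (-15)·(-6) − (-5)·(-19) = -5
since m = R²·250 − (-5)²:  R² = (25 + 56225) / 250 = 225
R = √225 = 15  ⇒  r_B = 15 − 8 = 7

rB=7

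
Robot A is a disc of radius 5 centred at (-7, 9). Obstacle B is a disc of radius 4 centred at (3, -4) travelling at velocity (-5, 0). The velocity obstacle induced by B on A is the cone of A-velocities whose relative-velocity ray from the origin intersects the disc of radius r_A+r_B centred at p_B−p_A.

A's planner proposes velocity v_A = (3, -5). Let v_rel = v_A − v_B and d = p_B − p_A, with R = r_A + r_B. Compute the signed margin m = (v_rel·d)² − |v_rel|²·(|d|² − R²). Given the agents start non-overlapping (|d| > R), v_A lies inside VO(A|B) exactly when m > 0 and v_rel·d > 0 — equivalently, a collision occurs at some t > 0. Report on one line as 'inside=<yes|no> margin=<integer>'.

d = (10, -13),  |d|² = 269;  R = 5+4 = 9,  c = 269−9² = 188
v_rel = (8, -5),  |v_rel|² = 89;  v_rel·d = (8)·(10) + (-5)·(-13) = 145
89·t² − 290·t + 188 = 0  ⇒  m = 145² − 89·188 = 4293
m = 4293 > 0,  v_rel·d = 145 > 0  ⇒  inside

inside=yes margin=4293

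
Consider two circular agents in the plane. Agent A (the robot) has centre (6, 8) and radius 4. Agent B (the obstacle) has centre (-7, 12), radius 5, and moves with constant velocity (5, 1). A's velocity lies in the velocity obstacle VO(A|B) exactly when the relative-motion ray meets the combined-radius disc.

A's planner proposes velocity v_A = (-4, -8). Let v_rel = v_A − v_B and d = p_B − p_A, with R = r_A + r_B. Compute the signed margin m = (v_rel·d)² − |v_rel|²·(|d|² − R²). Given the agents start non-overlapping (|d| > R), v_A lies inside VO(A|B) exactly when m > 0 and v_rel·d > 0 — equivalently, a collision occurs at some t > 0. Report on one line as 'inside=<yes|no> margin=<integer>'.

d = (-13, 4),  |d|² = 185;  R = 4+5 = 9,  c = 185−9² = 104
v_rel = (-9, -9),  |v_rel|² = 162;  v_rel·d = (-9)·(-13) + (-9)·(4) = 81
162·t² − 162·t + 104 = 0  ⇒  m = 81² − 162·104 = -10287
m = -10287 < 0,  v_rel·d = 81 > 0  ⇒  outside

inside=no margin=-10287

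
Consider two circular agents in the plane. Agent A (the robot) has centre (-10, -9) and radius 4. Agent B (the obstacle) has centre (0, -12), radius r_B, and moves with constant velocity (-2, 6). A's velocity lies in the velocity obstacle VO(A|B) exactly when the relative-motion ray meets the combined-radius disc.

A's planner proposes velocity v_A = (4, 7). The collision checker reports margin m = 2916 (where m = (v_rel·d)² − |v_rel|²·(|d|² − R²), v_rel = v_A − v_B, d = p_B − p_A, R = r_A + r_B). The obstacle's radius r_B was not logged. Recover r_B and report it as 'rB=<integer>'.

m = 2916
d = (10, -3);  v_rel = (6, 1),  |v_rel|² = 37
v_rel×d = (6)·(-3) − (1)·(10) = -28
since m = R²·37 − (-28)²:  R² = (784 + 2916) / 37 = 100
R = √100 = 10  ⇒  r_B = 10 − 4 = 6

rB=6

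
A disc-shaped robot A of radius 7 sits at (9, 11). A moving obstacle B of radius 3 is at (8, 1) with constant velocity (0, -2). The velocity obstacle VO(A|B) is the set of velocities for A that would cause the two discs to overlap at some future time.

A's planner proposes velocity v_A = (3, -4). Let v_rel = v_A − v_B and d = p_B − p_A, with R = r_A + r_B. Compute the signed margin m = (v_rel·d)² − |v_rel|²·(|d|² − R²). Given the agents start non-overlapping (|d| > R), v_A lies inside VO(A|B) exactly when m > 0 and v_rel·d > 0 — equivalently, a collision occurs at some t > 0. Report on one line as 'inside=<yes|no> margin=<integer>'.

d = (-1, -10),  |d|² = 101;  R = 7+3 = 10,  c = 101−10² = 1
v_rel = (3, -2),  |v_rel|² = 13;  v_rel·d = (3)·(-1) + (-2)·(-10) = 17
13·t² − 34·t + 1 = 0  ⇒  m = 17² − 13·1 = 276
m = 276 > 0,  v_rel·d = 17 > 0  ⇒  inside

inside=yes margin=276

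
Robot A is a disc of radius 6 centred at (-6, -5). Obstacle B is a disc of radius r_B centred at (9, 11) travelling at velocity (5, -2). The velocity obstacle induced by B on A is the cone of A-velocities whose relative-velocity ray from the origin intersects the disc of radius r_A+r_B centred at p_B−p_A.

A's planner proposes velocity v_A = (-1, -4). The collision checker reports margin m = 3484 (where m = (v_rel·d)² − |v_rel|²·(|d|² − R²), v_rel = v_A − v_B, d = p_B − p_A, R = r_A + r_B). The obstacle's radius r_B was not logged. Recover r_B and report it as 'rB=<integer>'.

m = 3484
d = (15, 16);  v_rel = (-6, -2),  |v_rel|² = 40
v_rel×d = (-6)·(16) − (-2)·(15) = -66
since m = R²·40 − (-66)²:  R² = (4356 + 3484) / 40 = 196
R = √196 = 14  ⇒  r_B = 14 − 6 = 8

rB=8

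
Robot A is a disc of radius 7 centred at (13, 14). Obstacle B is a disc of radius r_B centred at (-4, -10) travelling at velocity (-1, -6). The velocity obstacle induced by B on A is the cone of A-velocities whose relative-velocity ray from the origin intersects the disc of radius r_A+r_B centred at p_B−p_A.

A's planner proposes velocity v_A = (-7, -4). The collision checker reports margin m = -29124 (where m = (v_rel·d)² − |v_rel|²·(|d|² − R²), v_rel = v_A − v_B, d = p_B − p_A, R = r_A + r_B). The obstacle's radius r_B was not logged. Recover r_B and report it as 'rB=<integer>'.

m = -29124
d = (-17, -24);  v_rel = (-6, 2),  |v_rel|² = 40
v_rel×d = (-6)·(-24) − (2)·(-17) = 178
since m = R²·40 − 178²:  R² = (31684 + -29124) / 40 = 64
R = √64 = 8  ⇒  r_B = 8 − 7 = 1

rB=1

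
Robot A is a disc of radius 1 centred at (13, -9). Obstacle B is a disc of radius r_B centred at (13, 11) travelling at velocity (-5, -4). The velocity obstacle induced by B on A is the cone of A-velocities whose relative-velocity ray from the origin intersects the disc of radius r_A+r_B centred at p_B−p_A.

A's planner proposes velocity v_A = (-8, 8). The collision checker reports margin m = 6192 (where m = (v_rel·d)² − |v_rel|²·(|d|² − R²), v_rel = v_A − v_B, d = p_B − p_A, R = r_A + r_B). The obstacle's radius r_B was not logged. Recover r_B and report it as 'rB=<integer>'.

m = 6192
d = (0, 20);  v_rel = (-3, 12),  |v_rel|² = 153
v_rel×d = (-3)·(20) − (12)·(0) = -60
since m = R²·153 − (-60)²:  R² = (3600 + 6192) / 153 = 64
R = √64 = 8  ⇒  r_B = 8 − 1 = 7

rB=7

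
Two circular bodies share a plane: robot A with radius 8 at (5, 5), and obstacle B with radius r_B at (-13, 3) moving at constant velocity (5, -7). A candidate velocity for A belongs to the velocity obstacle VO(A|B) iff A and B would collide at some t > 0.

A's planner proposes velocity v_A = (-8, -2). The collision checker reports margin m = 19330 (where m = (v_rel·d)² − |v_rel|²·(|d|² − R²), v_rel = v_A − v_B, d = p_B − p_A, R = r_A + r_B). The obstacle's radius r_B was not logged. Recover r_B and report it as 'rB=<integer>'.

m = 19330
d = (-18, -2);  v_rel = (-13, 5),  |v_rel|² = 194
v_rel×d = (-13)·(-2) − (5)·(-18) = 116
since m = R²·194 − 116²:  R² = (13456 + 19330) / 194 = 169
R = √169 = 13  ⇒  r_B = 13 − 8 = 5

rB=5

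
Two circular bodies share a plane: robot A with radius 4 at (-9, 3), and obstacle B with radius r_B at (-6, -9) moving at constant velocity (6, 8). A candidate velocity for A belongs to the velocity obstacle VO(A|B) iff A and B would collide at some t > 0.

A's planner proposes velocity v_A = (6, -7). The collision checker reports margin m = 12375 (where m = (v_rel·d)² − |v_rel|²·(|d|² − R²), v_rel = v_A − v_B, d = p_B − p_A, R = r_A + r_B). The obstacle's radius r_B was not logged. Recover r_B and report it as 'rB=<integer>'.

m = 12375
d = (3, -12);  v_rel = (0, -15),  |v_rel|² = 225
v_rel×d = (0)·(-12) − (-15)·(3) = 45
since m = R²·225 − 45²:  R² = (2025 + 12375) / 225 = 64
R = √64 = 8  ⇒  r_B = 8 − 4 = 4

rB=4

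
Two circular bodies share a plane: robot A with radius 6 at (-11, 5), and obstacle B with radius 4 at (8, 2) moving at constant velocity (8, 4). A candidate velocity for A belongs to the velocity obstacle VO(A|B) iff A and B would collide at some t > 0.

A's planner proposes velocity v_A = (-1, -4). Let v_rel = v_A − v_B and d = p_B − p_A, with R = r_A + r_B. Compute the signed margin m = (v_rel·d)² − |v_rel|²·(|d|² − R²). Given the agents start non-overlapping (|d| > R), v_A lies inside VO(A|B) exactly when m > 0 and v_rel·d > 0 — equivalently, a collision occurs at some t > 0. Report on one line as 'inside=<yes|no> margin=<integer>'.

d = (19, -3),  |d|² = 370;  R = 6+4 = 10,  c = 370−10² = 270
v_rel = (-9, -8),  |v_rel|² = 145;  v_rel·d = (-9)·(19) + (-8)·(-3) = -147
145·t² + 294·t + 270 = 0  ⇒  m = (-147)² − 145·270 = -17541
m = -17541 < 0,  v_rel·d = -147 < 0  ⇒  outside

inside=no margin=-17541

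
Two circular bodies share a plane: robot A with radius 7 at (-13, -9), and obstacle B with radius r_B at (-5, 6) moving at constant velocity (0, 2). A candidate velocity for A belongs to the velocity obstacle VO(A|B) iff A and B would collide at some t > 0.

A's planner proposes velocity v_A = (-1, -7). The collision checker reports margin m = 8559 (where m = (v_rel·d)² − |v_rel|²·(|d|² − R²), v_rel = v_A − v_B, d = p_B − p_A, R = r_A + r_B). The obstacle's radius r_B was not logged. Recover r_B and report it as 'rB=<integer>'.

m = 8559
d = (8, 15);  v_rel = (-1, -9),  |v_rel|² = 82
v_rel×d = (-1)·(15) − (-9)·(8) = 57
since m = R²·82 − 57²:  R² = (3249 + 8559) / 82 = 144
R = √144 = 12  ⇒  r_B = 12 − 7 = 5

rB=5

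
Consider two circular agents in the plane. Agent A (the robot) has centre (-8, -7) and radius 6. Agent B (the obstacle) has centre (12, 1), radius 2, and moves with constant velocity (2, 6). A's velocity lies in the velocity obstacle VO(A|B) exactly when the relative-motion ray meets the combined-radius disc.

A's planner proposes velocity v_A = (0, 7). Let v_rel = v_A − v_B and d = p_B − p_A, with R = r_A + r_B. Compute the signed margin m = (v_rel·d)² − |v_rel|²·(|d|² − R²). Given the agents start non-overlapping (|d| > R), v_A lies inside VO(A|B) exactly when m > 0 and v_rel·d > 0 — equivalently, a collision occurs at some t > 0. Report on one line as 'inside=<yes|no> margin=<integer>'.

d = (20, 8),  |d|² = 464;  R = 6+2 = 8,  c = 464−8² = 400
v_rel = (-2, 1),  |v_rel|² = 5;  v_rel·d = (-2)·(20) + (1)·(8) = -32
5·t² + 64·t + 400 = 0  ⇒  m = (-32)² − 5·400 = -976
m = -976 < 0,  v_rel·d = -32 < 0  ⇒  outside

inside=no margin=-976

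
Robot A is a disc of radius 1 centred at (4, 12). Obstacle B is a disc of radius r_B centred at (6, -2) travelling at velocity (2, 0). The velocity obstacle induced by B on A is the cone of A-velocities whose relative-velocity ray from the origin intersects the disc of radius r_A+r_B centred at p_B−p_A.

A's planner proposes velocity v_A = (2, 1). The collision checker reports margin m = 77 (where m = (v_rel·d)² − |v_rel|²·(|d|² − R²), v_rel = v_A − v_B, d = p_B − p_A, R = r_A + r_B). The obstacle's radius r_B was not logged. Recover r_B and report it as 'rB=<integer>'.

m = 77
d = (2, -14);  v_rel = (0, 1),  |v_rel|² = 1
v_rel×d = (0)·(-14) − (1)·(2) = -2
since m = R²·1 − (-2)²:  R² = (4 + 77) / 1 = 81
R = √81 = 9  ⇒  r_B = 9 − 1 = 8

rB=8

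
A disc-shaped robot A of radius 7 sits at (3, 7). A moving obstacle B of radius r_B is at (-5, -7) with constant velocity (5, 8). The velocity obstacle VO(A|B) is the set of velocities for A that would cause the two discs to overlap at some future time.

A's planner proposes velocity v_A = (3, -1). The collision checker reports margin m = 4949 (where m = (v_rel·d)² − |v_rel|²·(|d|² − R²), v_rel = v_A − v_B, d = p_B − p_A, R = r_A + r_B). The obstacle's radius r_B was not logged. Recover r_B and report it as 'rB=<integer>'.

m = 4949
d = (-8, -14);  v_rel = (-2, -9),  |v_rel|² = 85
v_rel×d = (-2)·(-14) − (-9)·(-8) = -44
since m = R²·85 − (-44)²:  R² = (1936 + 4949) / 85 = 81
R = √81 = 9  ⇒  r_B = 9 − 7 = 2

rB=2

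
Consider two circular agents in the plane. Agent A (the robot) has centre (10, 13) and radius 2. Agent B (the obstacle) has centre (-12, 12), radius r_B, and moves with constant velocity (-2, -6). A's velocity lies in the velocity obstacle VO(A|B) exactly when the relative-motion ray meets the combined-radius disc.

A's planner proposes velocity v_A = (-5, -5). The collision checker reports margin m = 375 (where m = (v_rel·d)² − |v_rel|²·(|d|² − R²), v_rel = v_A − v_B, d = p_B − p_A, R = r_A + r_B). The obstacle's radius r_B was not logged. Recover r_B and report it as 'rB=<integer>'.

m = 375
d = (-22, -1);  v_rel = (-3, 1),  |v_rel|² = 10
v_rel×d = (-3)·(-1) − (1)·(-22) = 25
since m = R²·10 − 25²:  R² = (625 + 375) / 10 = 100
R = √100 = 10  ⇒  r_B = 10 − 2 = 8

rB=8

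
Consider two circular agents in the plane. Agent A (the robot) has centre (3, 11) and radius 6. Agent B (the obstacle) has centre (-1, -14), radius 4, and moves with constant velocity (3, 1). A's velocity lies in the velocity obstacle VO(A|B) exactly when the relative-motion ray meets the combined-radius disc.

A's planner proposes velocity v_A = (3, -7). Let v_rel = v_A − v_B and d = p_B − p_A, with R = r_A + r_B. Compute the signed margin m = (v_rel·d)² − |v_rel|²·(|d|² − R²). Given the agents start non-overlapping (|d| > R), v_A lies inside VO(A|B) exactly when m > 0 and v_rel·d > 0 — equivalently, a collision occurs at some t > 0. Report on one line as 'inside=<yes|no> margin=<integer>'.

d = (-4, -25),  |d|² = 641;  R = 6+4 = 10,  c = 641−10² = 541
v_rel = (0, -8),  |v_rel|² = 64;  v_rel·d = (0)·(-4) + (-8)·(-25) = 200
64·t² − 400·t + 541 = 0  ⇒  m = 200² − 64·541 = 5376
m = 5376 > 0,  v_rel·d = 200 > 0  ⇒  inside

inside=yes margin=5376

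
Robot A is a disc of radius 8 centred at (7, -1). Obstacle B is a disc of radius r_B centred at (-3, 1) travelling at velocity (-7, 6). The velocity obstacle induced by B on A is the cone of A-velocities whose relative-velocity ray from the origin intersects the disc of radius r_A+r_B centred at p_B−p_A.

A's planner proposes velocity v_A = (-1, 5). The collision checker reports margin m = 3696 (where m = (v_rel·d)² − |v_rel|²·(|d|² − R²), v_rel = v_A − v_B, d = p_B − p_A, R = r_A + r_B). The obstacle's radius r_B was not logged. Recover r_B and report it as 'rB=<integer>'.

m = 3696
d = (-10, 2);  v_rel = (6, -1),  |v_rel|² = 37
v_rel×d = (6)·(2) − (-1)·(-10) = 2
since m = R²·37 − 2²:  R² = (4 + 3696) / 37 = 100
R = √100 = 10  ⇒  r_B = 10 − 8 = 2

rB=2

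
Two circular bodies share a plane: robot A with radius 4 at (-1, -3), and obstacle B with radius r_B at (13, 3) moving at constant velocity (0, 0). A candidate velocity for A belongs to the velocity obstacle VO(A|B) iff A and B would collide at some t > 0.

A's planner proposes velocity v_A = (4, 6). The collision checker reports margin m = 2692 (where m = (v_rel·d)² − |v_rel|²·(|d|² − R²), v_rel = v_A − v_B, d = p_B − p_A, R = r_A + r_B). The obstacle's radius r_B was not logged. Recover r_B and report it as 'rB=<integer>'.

m = 2692
d = (14, 6);  v_rel = (4, 6),  |v_rel|² = 52
v_rel×d = (4)·(6) − (6)·(14) = -60
since m = R²·52 − (-60)²:  R² = (3600 + 2692) / 52 = 121
R = √121 = 11  ⇒  r_B = 11 − 4 = 7

rB=7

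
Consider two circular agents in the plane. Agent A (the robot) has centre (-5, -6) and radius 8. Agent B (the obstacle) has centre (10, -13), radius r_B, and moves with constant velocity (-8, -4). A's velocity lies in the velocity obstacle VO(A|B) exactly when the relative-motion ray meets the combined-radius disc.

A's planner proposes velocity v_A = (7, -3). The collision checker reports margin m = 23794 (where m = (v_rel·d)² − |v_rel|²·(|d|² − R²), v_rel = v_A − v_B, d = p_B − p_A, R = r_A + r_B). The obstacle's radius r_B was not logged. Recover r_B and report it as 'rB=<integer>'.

m = 23794
d = (15, -7);  v_rel = (15, 1),  |v_rel|² = 226
v_rel×d = (15)·(-7) − (1)·(15) = -120
since m = R²·226 − (-120)²:  R² = (14400 + 23794) / 226 = 169
R = √169 = 13  ⇒  r_B = 13 − 8 = 5

rB=5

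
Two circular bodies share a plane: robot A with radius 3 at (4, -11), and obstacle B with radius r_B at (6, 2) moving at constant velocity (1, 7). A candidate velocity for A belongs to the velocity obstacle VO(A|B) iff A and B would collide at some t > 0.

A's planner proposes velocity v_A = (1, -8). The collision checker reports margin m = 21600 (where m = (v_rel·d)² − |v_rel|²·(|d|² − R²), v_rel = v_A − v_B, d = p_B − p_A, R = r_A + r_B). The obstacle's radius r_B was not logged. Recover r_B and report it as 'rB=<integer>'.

m = 21600
d = (2, 13);  v_rel = (0, -15),  |v_rel|² = 225
v_rel×d = (0)·(13) − (-15)·(2) = 30
since m = R²·225 − 30²:  R² = (900 + 21600) / 225 = 100
R = √100 = 10  ⇒  r_B = 10 − 3 = 7

rB=7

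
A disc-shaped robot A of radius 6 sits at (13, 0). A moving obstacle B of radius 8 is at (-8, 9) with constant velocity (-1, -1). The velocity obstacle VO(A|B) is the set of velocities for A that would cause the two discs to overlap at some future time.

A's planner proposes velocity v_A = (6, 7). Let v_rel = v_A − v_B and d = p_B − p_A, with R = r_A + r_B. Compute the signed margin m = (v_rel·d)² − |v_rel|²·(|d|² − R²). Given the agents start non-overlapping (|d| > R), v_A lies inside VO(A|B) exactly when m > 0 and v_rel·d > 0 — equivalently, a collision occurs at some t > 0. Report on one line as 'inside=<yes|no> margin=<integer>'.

d = (-21, 9),  |d|² = 522;  R = 6+8 = 14,  c = 522−14² = 326
v_rel = (7, 8),  |v_rel|² = 113;  v_rel·d = (7)·(-21) + (8)·(9) = -75
113·t² + 150·t + 326 = 0  ⇒  m = (-75)² − 113·326 = -31213
m = -31213 < 0,  v_rel·d = -75 < 0  ⇒  outside

inside=no margin=-31213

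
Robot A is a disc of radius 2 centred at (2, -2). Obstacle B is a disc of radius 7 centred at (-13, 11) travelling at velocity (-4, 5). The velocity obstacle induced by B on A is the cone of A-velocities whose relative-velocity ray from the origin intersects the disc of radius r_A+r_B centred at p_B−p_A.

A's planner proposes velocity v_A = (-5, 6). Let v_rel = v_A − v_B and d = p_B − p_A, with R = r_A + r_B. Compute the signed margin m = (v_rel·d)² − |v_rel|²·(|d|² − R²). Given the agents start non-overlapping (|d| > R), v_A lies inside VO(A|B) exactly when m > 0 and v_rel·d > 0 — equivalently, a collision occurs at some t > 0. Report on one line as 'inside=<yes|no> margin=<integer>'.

d = (-15, 13),  |d|² = 394;  R = 2+7 = 9,  c = 394−9² = 313
v_rel = (-1, 1),  |v_rel|² = 2;  v_rel·d = (-1)·(-15) + (1)·(13) = 28
2·t² − 56·t + 313 = 0  ⇒  m = 28² − 2·313 = 158
m = 158 > 0,  v_rel·d = 28 > 0  ⇒  inside

inside=yes margin=158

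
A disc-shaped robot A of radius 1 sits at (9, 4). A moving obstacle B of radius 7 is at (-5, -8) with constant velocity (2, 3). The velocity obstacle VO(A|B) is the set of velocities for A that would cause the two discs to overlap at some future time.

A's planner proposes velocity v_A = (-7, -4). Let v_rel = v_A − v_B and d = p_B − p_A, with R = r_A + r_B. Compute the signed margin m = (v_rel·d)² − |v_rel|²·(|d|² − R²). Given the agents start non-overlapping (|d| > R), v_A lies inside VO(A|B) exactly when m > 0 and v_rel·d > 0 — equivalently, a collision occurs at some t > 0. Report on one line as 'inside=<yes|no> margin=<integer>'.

d = (-14, -12),  |d|² = 340;  R = 1+7 = 8,  c = 340−8² = 276
v_rel = (-9, -7),  |v_rel|² = 130;  v_rel·d = (-9)·(-14) + (-7)·(-12) = 210
130·t² − 420·t + 276 = 0  ⇒  m = 210² − 130·276 = 8220
m = 8220 > 0,  v_rel·d = 210 > 0  ⇒  inside

inside=yes margin=8220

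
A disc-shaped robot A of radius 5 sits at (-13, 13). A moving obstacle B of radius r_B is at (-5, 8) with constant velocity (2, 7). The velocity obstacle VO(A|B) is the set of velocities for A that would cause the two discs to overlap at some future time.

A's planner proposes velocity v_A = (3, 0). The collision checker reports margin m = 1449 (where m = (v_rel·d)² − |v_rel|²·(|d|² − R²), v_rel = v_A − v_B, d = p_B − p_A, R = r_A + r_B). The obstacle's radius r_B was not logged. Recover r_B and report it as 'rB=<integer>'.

m = 1449
d = (8, -5);  v_rel = (1, -7),  |v_rel|² = 50
v_rel×d = (1)·(-5) − (-7)·(8) = 51
since m = R²·50 − 51²:  R² = (2601 + 1449) / 50 = 81
R = √81 = 9  ⇒  r_B = 9 − 5 = 4

rB=4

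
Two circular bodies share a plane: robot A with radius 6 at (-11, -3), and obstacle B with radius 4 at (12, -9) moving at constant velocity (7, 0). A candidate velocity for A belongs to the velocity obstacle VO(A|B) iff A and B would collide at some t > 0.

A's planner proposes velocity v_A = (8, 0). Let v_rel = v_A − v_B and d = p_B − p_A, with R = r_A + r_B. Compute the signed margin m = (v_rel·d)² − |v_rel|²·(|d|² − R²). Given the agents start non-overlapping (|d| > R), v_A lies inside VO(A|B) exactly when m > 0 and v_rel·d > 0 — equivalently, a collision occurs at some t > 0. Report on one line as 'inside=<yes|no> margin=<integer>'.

d = (23, -6),  |d|² = 565;  R = 6+4 = 10,  c = 565−10² = 465
v_rel = (1, 0),  |v_rel|² = 1;  v_rel·d = (1)·(23) + (0)·(-6) = 23
1·t² − 46·t + 465 = 0  ⇒  m = 23² − 1·465 = 64
m = 64 > 0,  v_rel·d = 23 > 0  ⇒  inside

inside=yes margin=64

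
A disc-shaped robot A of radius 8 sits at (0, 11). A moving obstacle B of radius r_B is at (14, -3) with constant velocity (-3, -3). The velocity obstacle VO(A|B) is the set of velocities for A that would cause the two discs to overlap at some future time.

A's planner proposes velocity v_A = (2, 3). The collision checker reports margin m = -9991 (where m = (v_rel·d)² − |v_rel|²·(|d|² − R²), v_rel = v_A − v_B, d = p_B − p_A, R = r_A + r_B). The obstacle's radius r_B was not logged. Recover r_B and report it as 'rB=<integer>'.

m = -9991
d = (14, -14);  v_rel = (5, 6),  |v_rel|² = 61
v_rel×d = (5)·(-14) − (6)·(14) = -154
since m = R²·61 − (-154)²:  R² = (23716 + -9991) / 61 = 225
R = √225 = 15  ⇒  r_B = 15 − 8 = 7

rB=7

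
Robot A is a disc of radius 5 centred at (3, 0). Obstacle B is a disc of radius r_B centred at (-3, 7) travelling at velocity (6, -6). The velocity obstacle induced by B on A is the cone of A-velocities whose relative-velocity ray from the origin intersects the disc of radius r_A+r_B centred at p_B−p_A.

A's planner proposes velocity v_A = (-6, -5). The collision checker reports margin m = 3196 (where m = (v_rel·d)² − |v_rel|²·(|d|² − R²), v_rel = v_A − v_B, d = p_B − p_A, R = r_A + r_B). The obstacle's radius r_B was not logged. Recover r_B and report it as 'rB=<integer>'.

m = 3196
d = (-6, 7);  v_rel = (-12, 1),  |v_rel|² = 145
v_rel×d = (-12)·(7) − (1)·(-6) = -78
since m = R²·145 − (-78)²:  R² = (6084 + 3196) / 145 = 64
R = √64 = 8  ⇒  r_B = 8 − 5 = 3

rB=3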